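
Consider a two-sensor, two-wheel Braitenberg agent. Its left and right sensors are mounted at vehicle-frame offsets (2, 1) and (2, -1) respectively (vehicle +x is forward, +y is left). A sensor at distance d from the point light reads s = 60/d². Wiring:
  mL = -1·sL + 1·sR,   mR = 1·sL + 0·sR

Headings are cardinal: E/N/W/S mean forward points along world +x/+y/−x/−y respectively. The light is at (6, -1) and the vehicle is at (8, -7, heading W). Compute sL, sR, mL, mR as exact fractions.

60/49 12/5 288/245 60/49

left sensor world pos  = (6, -8); dL² = 49
right sensor world pos = (6, -6); dR² = 25
sL = 60/49 = 60/49
sR = 60/25 = 12/5
mL = -1·sL + 1·sR = 288/245
mR = 1·sL + 0·sR = 60/49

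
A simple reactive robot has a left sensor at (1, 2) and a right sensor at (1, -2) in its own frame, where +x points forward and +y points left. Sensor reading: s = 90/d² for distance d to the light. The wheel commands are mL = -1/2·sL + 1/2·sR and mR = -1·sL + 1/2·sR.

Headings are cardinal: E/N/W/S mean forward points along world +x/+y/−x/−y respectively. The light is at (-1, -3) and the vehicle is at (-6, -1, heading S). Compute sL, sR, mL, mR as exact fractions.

left sensor world pos  = (-4, -2); dL² = 10
right sensor world pos = (-8, -2); dR² = 50
sL = 90/10 = 9
sR = 90/50 = 9/5
mL = -1/2·sL + 1/2·sR = -18/5
mR = -1·sL + 1/2·sR = -81/10

9 9/5 -18/5 -81/10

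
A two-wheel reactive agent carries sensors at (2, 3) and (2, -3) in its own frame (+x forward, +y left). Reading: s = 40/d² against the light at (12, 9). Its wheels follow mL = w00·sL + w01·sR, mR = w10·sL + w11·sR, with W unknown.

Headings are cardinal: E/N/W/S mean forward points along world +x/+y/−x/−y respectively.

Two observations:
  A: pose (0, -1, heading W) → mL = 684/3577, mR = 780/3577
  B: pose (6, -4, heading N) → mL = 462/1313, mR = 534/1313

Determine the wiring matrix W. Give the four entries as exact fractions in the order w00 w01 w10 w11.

1 1/2 1/2 1

obs A: pose=(0,-1,W) → sL=8/73, sR=8/49, mL=684/3577, mR=780/3577
obs B: pose=(6,-4,N) → sL=20/101, sR=4/13, mL=462/1313, mR=534/1313
sensor matrix S = [[8/73, 8/49], [20/101, 4/13]]; det S = 6528/4696601
solve [mL_A; mL_B] = S·[w00; w01] and [mR_A; mR_B] = S·[w10; w11]:
  w00 = 1, w01 = 1/2, w10 = 1/2, w11 = 1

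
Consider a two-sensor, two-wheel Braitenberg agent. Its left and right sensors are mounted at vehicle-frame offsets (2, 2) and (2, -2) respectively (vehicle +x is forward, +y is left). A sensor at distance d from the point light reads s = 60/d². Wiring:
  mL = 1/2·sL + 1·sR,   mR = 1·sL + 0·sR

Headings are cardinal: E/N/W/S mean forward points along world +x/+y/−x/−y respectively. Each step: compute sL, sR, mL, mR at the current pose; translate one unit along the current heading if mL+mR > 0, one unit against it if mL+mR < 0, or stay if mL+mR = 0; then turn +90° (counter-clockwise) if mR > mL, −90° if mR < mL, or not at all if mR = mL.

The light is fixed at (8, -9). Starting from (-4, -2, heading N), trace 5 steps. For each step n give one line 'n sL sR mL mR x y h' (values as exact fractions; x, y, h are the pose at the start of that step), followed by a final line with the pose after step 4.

0 60/277 60/181 22050/50137 60/277 -4 -2 N
1 3/10 15/34 201/340 3/10 -4 -1 E
2 20/39 12/41 878/1599 20/39 -3 -1 S
3 30/97 6/25 957/2425 30/97 -3 -2 W
4 60/277 60/181 22050/50137 60/277 -4 -2 N
final -4 -1 E

n=0: pose=(-4,-2,N); sL=60/277, sR=60/181; mL=22050/50137, mR=60/277; mL+mR=32910/50137 → advance +1; mR−mL=-11190/50137 → turn -1·90°
n=1: pose=(-4,-1,E); sL=3/10, sR=15/34; mL=201/340, mR=3/10; mL+mR=303/340 → advance +1; mR−mL=-99/340 → turn -1·90°
n=2: pose=(-3,-1,S); sL=20/39, sR=12/41; mL=878/1599, mR=20/39; mL+mR=566/533 → advance +1; mR−mL=-58/1599 → turn -1·90°
n=3: pose=(-3,-2,W); sL=30/97, sR=6/25; mL=957/2425, mR=30/97; mL+mR=1707/2425 → advance +1; mR−mL=-207/2425 → turn -1·90°
n=4: pose=(-4,-2,N); sL=60/277, sR=60/181; mL=22050/50137, mR=60/277; mL+mR=32910/50137 → advance +1; mR−mL=-11190/50137 → turn -1·90°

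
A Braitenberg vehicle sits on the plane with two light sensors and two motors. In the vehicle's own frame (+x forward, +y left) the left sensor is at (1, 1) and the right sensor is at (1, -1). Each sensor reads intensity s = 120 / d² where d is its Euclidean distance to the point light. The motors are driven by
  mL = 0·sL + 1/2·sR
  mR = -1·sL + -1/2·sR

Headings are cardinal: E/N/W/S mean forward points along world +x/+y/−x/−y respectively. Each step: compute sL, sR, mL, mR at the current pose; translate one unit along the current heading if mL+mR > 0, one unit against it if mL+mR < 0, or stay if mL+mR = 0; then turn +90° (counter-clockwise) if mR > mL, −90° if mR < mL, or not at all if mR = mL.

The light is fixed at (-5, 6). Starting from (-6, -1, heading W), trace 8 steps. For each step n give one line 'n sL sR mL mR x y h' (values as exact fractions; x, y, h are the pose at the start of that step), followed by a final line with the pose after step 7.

0 30/17 3 3/2 -111/34 -6 -1 W
1 120/37 120/37 60/37 -180/37 -5 -1 N
2 12/5 60/41 30/41 -642/205 -5 -2 E
3 40/27 24/17 12/17 -1004/459 -6 -2 S
4 30/17 3 3/2 -111/34 -6 -1 W
5 120/37 120/37 60/37 -180/37 -5 -1 N
6 12/5 60/41 30/41 -642/205 -5 -2 E
7 40/27 24/17 12/17 -1004/459 -6 -2 S
final -6 -1 W

n=0: pose=(-6,-1,W); sL=30/17, sR=3; mL=3/2, mR=-111/34; mL+mR=-30/17 → advance -1; mR−mL=-81/17 → turn -1·90°
n=1: pose=(-5,-1,N); sL=120/37, sR=120/37; mL=60/37, mR=-180/37; mL+mR=-120/37 → advance -1; mR−mL=-240/37 → turn -1·90°
n=2: pose=(-5,-2,E); sL=12/5, sR=60/41; mL=30/41, mR=-642/205; mL+mR=-12/5 → advance -1; mR−mL=-792/205 → turn -1·90°
n=3: pose=(-6,-2,S); sL=40/27, sR=24/17; mL=12/17, mR=-1004/459; mL+mR=-40/27 → advance -1; mR−mL=-1328/459 → turn -1·90°
n=4: pose=(-6,-1,W); sL=30/17, sR=3; mL=3/2, mR=-111/34; mL+mR=-30/17 → advance -1; mR−mL=-81/17 → turn -1·90°
n=5: pose=(-5,-1,N); sL=120/37, sR=120/37; mL=60/37, mR=-180/37; mL+mR=-120/37 → advance -1; mR−mL=-240/37 → turn -1·90°
n=6: pose=(-5,-2,E); sL=12/5, sR=60/41; mL=30/41, mR=-642/205; mL+mR=-12/5 → advance -1; mR−mL=-792/205 → turn -1·90°
n=7: pose=(-6,-2,S); sL=40/27, sR=24/17; mL=12/17, mR=-1004/459; mL+mR=-40/27 → advance -1; mR−mL=-1328/459 → turn -1·90°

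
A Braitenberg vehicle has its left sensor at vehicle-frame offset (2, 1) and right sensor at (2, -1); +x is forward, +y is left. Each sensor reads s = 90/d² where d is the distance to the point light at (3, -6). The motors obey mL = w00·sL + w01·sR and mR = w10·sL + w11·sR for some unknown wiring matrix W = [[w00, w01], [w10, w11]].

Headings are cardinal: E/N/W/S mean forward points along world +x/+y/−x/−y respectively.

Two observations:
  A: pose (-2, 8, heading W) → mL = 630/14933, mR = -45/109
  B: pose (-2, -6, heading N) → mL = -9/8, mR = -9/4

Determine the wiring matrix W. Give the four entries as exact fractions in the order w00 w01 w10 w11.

obs A: pose=(-2,8,W) → sL=45/109, sR=45/137, mL=630/14933, mR=-45/109
obs B: pose=(-2,-6,N) → sL=9/4, sR=9/2, mL=-9/8, mR=-9/4
sensor matrix S = [[45/109, 45/137], [9/4, 9/2]]; det S = 66825/59732
solve [mL_A; mL_B] = S·[w00; w01] and [mR_A; mR_B] = S·[w10; w11]:
  w00 = 1/2, w01 = -1/2, w10 = -1, w11 = 0

1/2 -1/2 -1 0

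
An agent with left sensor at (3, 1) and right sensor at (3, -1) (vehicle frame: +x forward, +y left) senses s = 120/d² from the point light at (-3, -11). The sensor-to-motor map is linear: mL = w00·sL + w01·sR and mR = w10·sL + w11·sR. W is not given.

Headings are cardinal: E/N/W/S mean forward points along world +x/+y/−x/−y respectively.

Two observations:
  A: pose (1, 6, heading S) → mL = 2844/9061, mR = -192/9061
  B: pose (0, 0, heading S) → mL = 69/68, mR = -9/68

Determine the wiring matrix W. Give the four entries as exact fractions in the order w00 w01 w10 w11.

obs A: pose=(1,6,S) → sL=120/221, sR=24/41, mL=2844/9061, mR=-192/9061
obs B: pose=(0,0,S) → sL=3/2, sR=30/17, mL=69/68, mR=-9/68
sensor matrix S = [[120/221, 24/41], [3/2, 30/17]]; det S = 12348/154037
solve [mL_A; mL_B] = S·[w00; w01] and [mR_A; mR_B] = S·[w10; w11]:
  w00 = -1/2, w01 = 1, w10 = 1/2, w11 = -1/2

-1/2 1 1/2 -1/2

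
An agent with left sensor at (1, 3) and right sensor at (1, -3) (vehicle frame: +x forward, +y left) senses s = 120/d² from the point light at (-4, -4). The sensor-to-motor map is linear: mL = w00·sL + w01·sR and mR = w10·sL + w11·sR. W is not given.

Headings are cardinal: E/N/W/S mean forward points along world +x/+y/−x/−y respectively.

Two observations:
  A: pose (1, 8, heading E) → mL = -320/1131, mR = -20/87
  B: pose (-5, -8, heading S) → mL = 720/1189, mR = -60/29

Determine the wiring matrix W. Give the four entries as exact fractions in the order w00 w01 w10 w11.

1/2 -1/2 -1/2 0

obs A: pose=(1,8,E) → sL=40/87, sR=40/39, mL=-320/1131, mR=-20/87
obs B: pose=(-5,-8,S) → sL=120/29, sR=120/41, mL=720/1189, mR=-60/29
sensor matrix S = [[40/87, 40/39], [120/29, 120/41]]; det S = -44800/15457
solve [mL_A; mL_B] = S·[w00; w01] and [mR_A; mR_B] = S·[w10; w11]:
  w00 = 1/2, w01 = -1/2, w10 = -1/2, w11 = 0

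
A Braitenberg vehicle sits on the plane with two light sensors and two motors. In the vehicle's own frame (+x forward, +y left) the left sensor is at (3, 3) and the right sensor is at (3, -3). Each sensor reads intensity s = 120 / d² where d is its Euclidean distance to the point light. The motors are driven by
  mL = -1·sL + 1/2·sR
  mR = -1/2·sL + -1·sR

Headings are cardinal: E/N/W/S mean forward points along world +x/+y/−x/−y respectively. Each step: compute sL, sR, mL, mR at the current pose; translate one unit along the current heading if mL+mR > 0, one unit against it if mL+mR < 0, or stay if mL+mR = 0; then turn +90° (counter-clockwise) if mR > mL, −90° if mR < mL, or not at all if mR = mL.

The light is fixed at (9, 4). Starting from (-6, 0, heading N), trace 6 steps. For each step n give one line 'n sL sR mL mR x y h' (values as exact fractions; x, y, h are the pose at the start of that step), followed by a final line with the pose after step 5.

n=0: pose=(-6,0,N); sL=24/65, sR=24/29; mL=84/1885, mR=-1908/1885; mL+mR=-1824/1885 → advance -1; mR−mL=-1992/1885 → turn -1·90°
n=1: pose=(-6,-1,E); sL=30/37, sR=15/26; mL=-1005/1924, mR=-945/962; mL+mR=-2895/1924 → advance -1; mR−mL=-885/1924 → turn -1·90°
n=2: pose=(-7,-1,S); sL=120/233, sR=24/85; mL=-7404/19805, mR=-10692/19805; mL+mR=-18096/19805 → advance -1; mR−mL=-3288/19805 → turn -1·90°
n=3: pose=(-7,0,W); sL=12/41, sR=60/181; mL=-942/7421, mR=-3546/7421; mL+mR=-4488/7421 → advance -1; mR−mL=-2604/7421 → turn -1·90°
n=4: pose=(-6,0,N); sL=24/65, sR=24/29; mL=84/1885, mR=-1908/1885; mL+mR=-1824/1885 → advance -1; mR−mL=-1992/1885 → turn -1·90°
n=5: pose=(-6,-1,E); sL=30/37, sR=15/26; mL=-1005/1924, mR=-945/962; mL+mR=-2895/1924 → advance -1; mR−mL=-885/1924 → turn -1·90°

0 24/65 24/29 84/1885 -1908/1885 -6 0 N
1 30/37 15/26 -1005/1924 -945/962 -6 -1 E
2 120/233 24/85 -7404/19805 -10692/19805 -7 -1 S
3 12/41 60/181 -942/7421 -3546/7421 -7 0 W
4 24/65 24/29 84/1885 -1908/1885 -6 0 N
5 30/37 15/26 -1005/1924 -945/962 -6 -1 E
final -7 -1 S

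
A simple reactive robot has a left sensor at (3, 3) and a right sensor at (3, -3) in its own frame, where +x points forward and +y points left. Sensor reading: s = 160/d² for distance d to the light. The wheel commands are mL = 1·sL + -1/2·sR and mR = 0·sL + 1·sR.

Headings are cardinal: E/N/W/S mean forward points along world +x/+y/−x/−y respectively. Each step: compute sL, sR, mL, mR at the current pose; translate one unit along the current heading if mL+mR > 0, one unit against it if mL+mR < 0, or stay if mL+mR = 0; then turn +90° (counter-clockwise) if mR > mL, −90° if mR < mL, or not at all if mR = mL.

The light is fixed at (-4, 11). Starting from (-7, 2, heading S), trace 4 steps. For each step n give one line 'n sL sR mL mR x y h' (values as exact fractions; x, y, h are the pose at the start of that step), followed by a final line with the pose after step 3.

0 10/9 8/9 2/3 8/9 -7 2 S
1 160/49 160/169 23120/8281 160/169 -7 1 E
2 16/17 80/97 872/1649 80/97 -6 1 S
3 32/13 160/197 5264/2561 160/197 -6 0 E
final -5 0 S

n=0: pose=(-7,2,S); sL=10/9, sR=8/9; mL=2/3, mR=8/9; mL+mR=14/9 → advance +1; mR−mL=2/9 → turn +1·90°
n=1: pose=(-7,1,E); sL=160/49, sR=160/169; mL=23120/8281, mR=160/169; mL+mR=30960/8281 → advance +1; mR−mL=-15280/8281 → turn -1·90°
n=2: pose=(-6,1,S); sL=16/17, sR=80/97; mL=872/1649, mR=80/97; mL+mR=2232/1649 → advance +1; mR−mL=488/1649 → turn +1·90°
n=3: pose=(-6,0,E); sL=32/13, sR=160/197; mL=5264/2561, mR=160/197; mL+mR=7344/2561 → advance +1; mR−mL=-3184/2561 → turn -1·90°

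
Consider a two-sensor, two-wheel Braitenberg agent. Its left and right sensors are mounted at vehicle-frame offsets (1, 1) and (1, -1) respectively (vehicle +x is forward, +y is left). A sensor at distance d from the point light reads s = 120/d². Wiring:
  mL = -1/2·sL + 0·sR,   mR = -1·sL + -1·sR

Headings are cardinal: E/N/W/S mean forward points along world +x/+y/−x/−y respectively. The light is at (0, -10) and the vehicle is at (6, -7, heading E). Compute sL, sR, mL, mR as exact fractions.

left sensor world pos  = (7, -6); dL² = 65
right sensor world pos = (7, -8); dR² = 53
sL = 120/65 = 24/13
sR = 120/53 = 120/53
mL = -1/2·sL + 0·sR = -12/13
mR = -1·sL + -1·sR = -2832/689

24/13 120/53 -12/13 -2832/689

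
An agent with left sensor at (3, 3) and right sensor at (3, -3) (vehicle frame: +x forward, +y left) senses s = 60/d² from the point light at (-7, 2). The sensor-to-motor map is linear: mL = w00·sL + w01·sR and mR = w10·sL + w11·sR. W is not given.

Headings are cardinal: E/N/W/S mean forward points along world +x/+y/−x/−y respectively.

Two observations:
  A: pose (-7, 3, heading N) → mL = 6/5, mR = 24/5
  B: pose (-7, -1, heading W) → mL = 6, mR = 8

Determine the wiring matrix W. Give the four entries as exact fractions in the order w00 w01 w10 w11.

-1/2 1 1 1

obs A: pose=(-7,3,N) → sL=12/5, sR=12/5, mL=6/5, mR=24/5
obs B: pose=(-7,-1,W) → sL=4/3, sR=20/3, mL=6, mR=8
sensor matrix S = [[12/5, 12/5], [4/3, 20/3]]; det S = 64/5
solve [mL_A; mL_B] = S·[w00; w01] and [mR_A; mR_B] = S·[w10; w11]:
  w00 = -1/2, w01 = 1, w10 = 1, w11 = 1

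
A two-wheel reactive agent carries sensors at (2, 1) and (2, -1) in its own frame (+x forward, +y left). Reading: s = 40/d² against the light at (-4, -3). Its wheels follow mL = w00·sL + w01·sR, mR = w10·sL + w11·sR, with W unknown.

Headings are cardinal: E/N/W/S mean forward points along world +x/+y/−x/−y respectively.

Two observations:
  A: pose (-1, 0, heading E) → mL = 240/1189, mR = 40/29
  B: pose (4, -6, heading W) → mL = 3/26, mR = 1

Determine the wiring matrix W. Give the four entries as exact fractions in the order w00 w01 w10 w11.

obs A: pose=(-1,0,E) → sL=40/41, sR=40/29, mL=240/1189, mR=40/29
obs B: pose=(4,-6,W) → sL=10/13, sR=1, mL=3/26, mR=1
sensor matrix S = [[40/41, 40/29], [10/13, 1]]; det S = -1320/15457
solve [mL_A; mL_B] = S·[w00; w01] and [mR_A; mR_B] = S·[w10; w11]:
  w00 = -1/2, w01 = 1/2, w10 = 0, w11 = 1

-1/2 1/2 0 1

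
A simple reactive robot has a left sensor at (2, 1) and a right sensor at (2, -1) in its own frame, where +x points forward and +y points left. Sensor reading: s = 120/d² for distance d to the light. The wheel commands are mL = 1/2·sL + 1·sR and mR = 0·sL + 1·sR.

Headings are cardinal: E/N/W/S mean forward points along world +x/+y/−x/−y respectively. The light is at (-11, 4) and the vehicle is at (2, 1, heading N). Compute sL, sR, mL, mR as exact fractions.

24/29 120/197 5844/5713 120/197

left sensor world pos  = (1, 3); dL² = 145
right sensor world pos = (3, 3); dR² = 197
sL = 120/145 = 24/29
sR = 120/197 = 120/197
mL = 1/2·sL + 1·sR = 5844/5713
mR = 0·sL + 1·sR = 120/197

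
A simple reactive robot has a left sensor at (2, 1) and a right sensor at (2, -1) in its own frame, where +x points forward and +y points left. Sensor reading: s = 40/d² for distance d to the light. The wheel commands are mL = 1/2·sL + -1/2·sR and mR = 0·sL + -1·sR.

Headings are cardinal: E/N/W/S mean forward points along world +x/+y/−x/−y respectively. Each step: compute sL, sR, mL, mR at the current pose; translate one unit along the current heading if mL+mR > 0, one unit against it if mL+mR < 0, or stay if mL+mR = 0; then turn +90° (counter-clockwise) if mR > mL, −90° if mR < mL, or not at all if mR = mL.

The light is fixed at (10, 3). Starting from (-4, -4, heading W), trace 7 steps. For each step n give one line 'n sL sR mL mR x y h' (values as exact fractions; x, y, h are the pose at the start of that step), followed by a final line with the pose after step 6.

0 1/8 10/73 -7/1168 -10/73 -4 -4 W
1 40/221 40/169 -80/2873 -40/169 -3 -4 N
2 4/17 20/101 32/1717 -20/101 -3 -5 E
3 40/269 8/65 224/17485 -8/65 -4 -5 S
4 1/8 10/73 -7/1168 -10/73 -4 -4 W
5 40/221 40/169 -80/2873 -40/169 -3 -4 N
6 4/17 20/101 32/1717 -20/101 -3 -5 E
final -4 -5 S

n=0: pose=(-4,-4,W); sL=1/8, sR=10/73; mL=-7/1168, mR=-10/73; mL+mR=-167/1168 → advance -1; mR−mL=-153/1168 → turn -1·90°
n=1: pose=(-3,-4,N); sL=40/221, sR=40/169; mL=-80/2873, mR=-40/169; mL+mR=-760/2873 → advance -1; mR−mL=-600/2873 → turn -1·90°
n=2: pose=(-3,-5,E); sL=4/17, sR=20/101; mL=32/1717, mR=-20/101; mL+mR=-308/1717 → advance -1; mR−mL=-372/1717 → turn -1·90°
n=3: pose=(-4,-5,S); sL=40/269, sR=8/65; mL=224/17485, mR=-8/65; mL+mR=-1928/17485 → advance -1; mR−mL=-2376/17485 → turn -1·90°
n=4: pose=(-4,-4,W); sL=1/8, sR=10/73; mL=-7/1168, mR=-10/73; mL+mR=-167/1168 → advance -1; mR−mL=-153/1168 → turn -1·90°
n=5: pose=(-3,-4,N); sL=40/221, sR=40/169; mL=-80/2873, mR=-40/169; mL+mR=-760/2873 → advance -1; mR−mL=-600/2873 → turn -1·90°
n=6: pose=(-3,-5,E); sL=4/17, sR=20/101; mL=32/1717, mR=-20/101; mL+mR=-308/1717 → advance -1; mR−mL=-372/1717 → turn -1·90°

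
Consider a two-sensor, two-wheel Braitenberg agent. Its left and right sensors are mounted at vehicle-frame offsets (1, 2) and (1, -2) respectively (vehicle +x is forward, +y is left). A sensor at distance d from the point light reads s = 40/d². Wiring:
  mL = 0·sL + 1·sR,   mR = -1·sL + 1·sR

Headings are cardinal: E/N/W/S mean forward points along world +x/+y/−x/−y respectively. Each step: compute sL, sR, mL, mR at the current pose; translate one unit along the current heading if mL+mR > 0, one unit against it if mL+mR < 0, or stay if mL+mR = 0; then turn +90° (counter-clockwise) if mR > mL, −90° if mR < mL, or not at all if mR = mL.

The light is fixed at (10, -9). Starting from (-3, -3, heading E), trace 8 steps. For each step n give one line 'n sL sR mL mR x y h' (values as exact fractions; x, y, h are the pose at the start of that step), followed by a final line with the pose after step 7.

0 5/26 1/4 1/4 3/52 -3 -3 E
1 8/25 40/221 40/221 -768/5525 -2 -3 S
2 20/89 20/109 20/109 -400/9701 -2 -4 W
3 40/261 40/157 40/157 4160/40977 -3 -4 N
4 5/26 1/4 1/4 3/52 -3 -3 E
5 8/25 40/221 40/221 -768/5525 -2 -3 S
6 20/89 20/109 20/109 -400/9701 -2 -4 W
7 40/261 40/157 40/157 4160/40977 -3 -4 N
final -3 -3 E

n=0: pose=(-3,-3,E); sL=5/26, sR=1/4; mL=1/4, mR=3/52; mL+mR=4/13 → advance +1; mR−mL=-5/26 → turn -1·90°
n=1: pose=(-2,-3,S); sL=8/25, sR=40/221; mL=40/221, mR=-768/5525; mL+mR=232/5525 → advance +1; mR−mL=-8/25 → turn -1·90°
n=2: pose=(-2,-4,W); sL=20/89, sR=20/109; mL=20/109, mR=-400/9701; mL+mR=1380/9701 → advance +1; mR−mL=-20/89 → turn -1·90°
n=3: pose=(-3,-4,N); sL=40/261, sR=40/157; mL=40/157, mR=4160/40977; mL+mR=14600/40977 → advance +1; mR−mL=-40/261 → turn -1·90°
n=4: pose=(-3,-3,E); sL=5/26, sR=1/4; mL=1/4, mR=3/52; mL+mR=4/13 → advance +1; mR−mL=-5/26 → turn -1·90°
n=5: pose=(-2,-3,S); sL=8/25, sR=40/221; mL=40/221, mR=-768/5525; mL+mR=232/5525 → advance +1; mR−mL=-8/25 → turn -1·90°
n=6: pose=(-2,-4,W); sL=20/89, sR=20/109; mL=20/109, mR=-400/9701; mL+mR=1380/9701 → advance +1; mR−mL=-20/89 → turn -1·90°
n=7: pose=(-3,-4,N); sL=40/261, sR=40/157; mL=40/157, mR=4160/40977; mL+mR=14600/40977 → advance +1; mR−mL=-40/261 → turn -1·90°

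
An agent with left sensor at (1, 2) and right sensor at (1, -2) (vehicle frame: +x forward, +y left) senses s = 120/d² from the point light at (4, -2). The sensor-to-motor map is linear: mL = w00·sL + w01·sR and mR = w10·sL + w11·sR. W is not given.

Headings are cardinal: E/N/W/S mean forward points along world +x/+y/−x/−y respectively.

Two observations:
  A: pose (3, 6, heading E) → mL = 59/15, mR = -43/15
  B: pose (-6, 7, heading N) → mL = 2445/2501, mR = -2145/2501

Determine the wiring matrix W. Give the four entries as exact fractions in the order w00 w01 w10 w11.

obs A: pose=(3,6,E) → sL=6/5, sR=10/3, mL=59/15, mR=-43/15
obs B: pose=(-6,7,N) → sL=30/61, sR=30/41, mL=2445/2501, mR=-2145/2501
sensor matrix S = [[6/5, 10/3], [30/61, 30/41]]; det S = -1904/2501
solve [mL_A; mL_B] = S·[w00; w01] and [mR_A; mR_B] = S·[w10; w11]:
  w00 = 1/2, w01 = 1, w10 = -1, w11 = -1/2

1/2 1 -1 -1/2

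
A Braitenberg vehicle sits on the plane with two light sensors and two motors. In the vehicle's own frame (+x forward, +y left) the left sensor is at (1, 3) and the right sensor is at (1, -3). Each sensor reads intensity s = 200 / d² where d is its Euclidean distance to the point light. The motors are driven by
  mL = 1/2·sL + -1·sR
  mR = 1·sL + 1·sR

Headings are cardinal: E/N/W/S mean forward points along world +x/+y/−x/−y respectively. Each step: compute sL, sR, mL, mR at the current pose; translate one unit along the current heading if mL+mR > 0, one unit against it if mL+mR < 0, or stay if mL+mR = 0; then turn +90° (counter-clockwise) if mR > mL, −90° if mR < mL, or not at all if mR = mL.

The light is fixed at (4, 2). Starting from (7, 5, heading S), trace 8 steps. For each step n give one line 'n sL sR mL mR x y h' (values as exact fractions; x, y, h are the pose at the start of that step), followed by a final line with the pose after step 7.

n=0: pose=(7,5,S); sL=5, sR=50; mL=-95/2, mR=55; mL+mR=15/2 → advance +1; mR−mL=205/2 → turn +1·90°
n=1: pose=(7,4,E); sL=200/41, sR=200/17; mL=-6500/697, mR=11600/697; mL+mR=300/41 → advance +1; mR−mL=18100/697 → turn +1·90°
n=2: pose=(8,4,N); sL=20, sR=100/29; mL=190/29, mR=680/29; mL+mR=30 → advance +1; mR−mL=490/29 → turn +1·90°
n=3: pose=(8,5,W); sL=200/9, sR=40/9; mL=20/3, mR=80/3; mL+mR=100/3 → advance +1; mR−mL=20 → turn +1·90°
n=4: pose=(7,5,S); sL=5, sR=50; mL=-95/2, mR=55; mL+mR=15/2 → advance +1; mR−mL=205/2 → turn +1·90°
n=5: pose=(7,4,E); sL=200/41, sR=200/17; mL=-6500/697, mR=11600/697; mL+mR=300/41 → advance +1; mR−mL=18100/697 → turn +1·90°
n=6: pose=(8,4,N); sL=20, sR=100/29; mL=190/29, mR=680/29; mL+mR=30 → advance +1; mR−mL=490/29 → turn +1·90°
n=7: pose=(8,5,W); sL=200/9, sR=40/9; mL=20/3, mR=80/3; mL+mR=100/3 → advance +1; mR−mL=20 → turn +1·90°

0 5 50 -95/2 55 7 5 S
1 200/41 200/17 -6500/697 11600/697 7 4 E
2 20 100/29 190/29 680/29 8 4 N
3 200/9 40/9 20/3 80/3 8 5 W
4 5 50 -95/2 55 7 5 S
5 200/41 200/17 -6500/697 11600/697 7 4 E
6 20 100/29 190/29 680/29 8 4 N
7 200/9 40/9 20/3 80/3 8 5 W
final 7 5 S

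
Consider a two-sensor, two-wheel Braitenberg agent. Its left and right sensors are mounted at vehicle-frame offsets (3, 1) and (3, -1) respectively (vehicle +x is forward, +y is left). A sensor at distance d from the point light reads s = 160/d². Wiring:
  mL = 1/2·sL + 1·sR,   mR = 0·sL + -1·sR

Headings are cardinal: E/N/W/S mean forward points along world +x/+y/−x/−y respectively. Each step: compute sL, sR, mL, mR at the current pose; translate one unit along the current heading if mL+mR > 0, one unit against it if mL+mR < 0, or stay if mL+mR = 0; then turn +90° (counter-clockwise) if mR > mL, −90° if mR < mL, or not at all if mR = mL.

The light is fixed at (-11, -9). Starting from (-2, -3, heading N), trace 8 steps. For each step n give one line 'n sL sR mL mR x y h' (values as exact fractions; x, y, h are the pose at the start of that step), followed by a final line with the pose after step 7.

n=0: pose=(-2,-3,N); sL=32/29, sR=160/181; mL=7536/5249, mR=-160/181; mL+mR=16/29 → advance +1; mR−mL=-12176/5249 → turn -1·90°
n=1: pose=(-2,-2,E); sL=10/13, sR=8/9; mL=149/117, mR=-8/9; mL+mR=5/13 → advance +1; mR−mL=-253/117 → turn -1·90°
n=2: pose=(-1,-2,S); sL=160/137, sR=160/97; mL=29680/13289, mR=-160/97; mL+mR=80/137 → advance +1; mR−mL=-51600/13289 → turn -1·90°
n=3: pose=(-1,-3,W); sL=80/37, sR=80/49; mL=4920/1813, mR=-80/49; mL+mR=40/37 → advance +1; mR−mL=-7880/1813 → turn -1·90°
n=4: pose=(-2,-3,N); sL=32/29, sR=160/181; mL=7536/5249, mR=-160/181; mL+mR=16/29 → advance +1; mR−mL=-12176/5249 → turn -1·90°
n=5: pose=(-2,-2,E); sL=10/13, sR=8/9; mL=149/117, mR=-8/9; mL+mR=5/13 → advance +1; mR−mL=-253/117 → turn -1·90°
n=6: pose=(-1,-2,S); sL=160/137, sR=160/97; mL=29680/13289, mR=-160/97; mL+mR=80/137 → advance +1; mR−mL=-51600/13289 → turn -1·90°
n=7: pose=(-1,-3,W); sL=80/37, sR=80/49; mL=4920/1813, mR=-80/49; mL+mR=40/37 → advance +1; mR−mL=-7880/1813 → turn -1·90°

0 32/29 160/181 7536/5249 -160/181 -2 -3 N
1 10/13 8/9 149/117 -8/9 -2 -2 E
2 160/137 160/97 29680/13289 -160/97 -1 -2 S
3 80/37 80/49 4920/1813 -80/49 -1 -3 W
4 32/29 160/181 7536/5249 -160/181 -2 -3 N
5 10/13 8/9 149/117 -8/9 -2 -2 E
6 160/137 160/97 29680/13289 -160/97 -1 -2 S
7 80/37 80/49 4920/1813 -80/49 -1 -3 W
final -2 -3 N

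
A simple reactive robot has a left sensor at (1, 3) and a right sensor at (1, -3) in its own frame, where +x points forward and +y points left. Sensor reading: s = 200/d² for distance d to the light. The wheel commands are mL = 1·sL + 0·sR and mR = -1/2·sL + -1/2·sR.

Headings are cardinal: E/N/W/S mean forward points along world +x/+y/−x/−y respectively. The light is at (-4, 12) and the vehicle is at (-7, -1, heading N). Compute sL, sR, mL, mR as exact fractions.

10/9 25/18 10/9 -5/4

left sensor world pos  = (-10, 0); dL² = 180
right sensor world pos = (-4, 0); dR² = 144
sL = 200/180 = 10/9
sR = 200/144 = 25/18
mL = 1·sL + 0·sR = 10/9
mR = -1/2·sL + -1/2·sR = -5/4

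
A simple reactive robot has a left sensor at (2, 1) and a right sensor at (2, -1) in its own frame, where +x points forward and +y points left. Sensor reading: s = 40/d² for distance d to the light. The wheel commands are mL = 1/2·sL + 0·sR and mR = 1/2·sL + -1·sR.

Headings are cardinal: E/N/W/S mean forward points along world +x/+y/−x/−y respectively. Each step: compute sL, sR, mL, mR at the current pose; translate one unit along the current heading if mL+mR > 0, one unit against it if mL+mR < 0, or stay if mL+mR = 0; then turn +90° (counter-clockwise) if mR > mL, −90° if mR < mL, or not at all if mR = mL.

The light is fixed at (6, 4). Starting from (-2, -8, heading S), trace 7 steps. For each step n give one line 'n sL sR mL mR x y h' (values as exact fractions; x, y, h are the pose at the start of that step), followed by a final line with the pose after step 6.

n=0: pose=(-2,-8,S); sL=8/49, sR=40/277; mL=4/49, mR=-852/13573; mL+mR=256/13573 → advance +1; mR−mL=-40/277 → turn -1·90°
n=1: pose=(-2,-9,W); sL=5/37, sR=10/61; mL=5/74, mR=-435/4514; mL+mR=-65/2257 → advance -1; mR−mL=-10/61 → turn -1·90°
n=2: pose=(-1,-9,N); sL=8/37, sR=40/157; mL=4/37, mR=-852/5809; mL+mR=-224/5809 → advance -1; mR−mL=-40/157 → turn -1·90°
n=3: pose=(-1,-10,E); sL=20/97, sR=4/25; mL=10/97, mR=-138/2425; mL+mR=112/2425 → advance +1; mR−mL=-4/25 → turn -1·90°
n=4: pose=(0,-10,S); sL=40/281, sR=8/61; mL=20/281, mR=-1028/17141; mL+mR=192/17141 → advance +1; mR−mL=-8/61 → turn -1·90°
n=5: pose=(0,-11,W); sL=1/8, sR=2/13; mL=1/16, mR=-19/208; mL+mR=-3/104 → advance -1; mR−mL=-2/13 → turn -1·90°
n=6: pose=(1,-11,N); sL=8/41, sR=8/37; mL=4/41, mR=-180/1517; mL+mR=-32/1517 → advance -1; mR−mL=-8/37 → turn -1·90°

0 8/49 40/277 4/49 -852/13573 -2 -8 S
1 5/37 10/61 5/74 -435/4514 -2 -9 W
2 8/37 40/157 4/37 -852/5809 -1 -9 N
3 20/97 4/25 10/97 -138/2425 -1 -10 E
4 40/281 8/61 20/281 -1028/17141 0 -10 S
5 1/8 2/13 1/16 -19/208 0 -11 W
6 8/41 8/37 4/41 -180/1517 1 -11 N
final 1 -12 E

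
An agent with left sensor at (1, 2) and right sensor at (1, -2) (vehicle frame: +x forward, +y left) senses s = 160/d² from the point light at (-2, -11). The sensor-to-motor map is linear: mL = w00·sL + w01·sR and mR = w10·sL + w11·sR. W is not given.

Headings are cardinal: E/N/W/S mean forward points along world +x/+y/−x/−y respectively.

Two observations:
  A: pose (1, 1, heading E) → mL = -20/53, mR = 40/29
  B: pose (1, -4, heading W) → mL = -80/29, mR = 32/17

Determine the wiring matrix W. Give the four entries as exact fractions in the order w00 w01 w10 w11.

-1/2 0 0 1

obs A: pose=(1,1,E) → sL=40/53, sR=40/29, mL=-20/53, mR=40/29
obs B: pose=(1,-4,W) → sL=160/29, sR=32/17, mL=-80/29, mR=32/17
sensor matrix S = [[40/53, 40/29], [160/29, 32/17]]; det S = -4689920/757741
solve [mL_A; mL_B] = S·[w00; w01] and [mR_A; mR_B] = S·[w10; w11]:
  w00 = -1/2, w01 = 0, w10 = 0, w11 = 1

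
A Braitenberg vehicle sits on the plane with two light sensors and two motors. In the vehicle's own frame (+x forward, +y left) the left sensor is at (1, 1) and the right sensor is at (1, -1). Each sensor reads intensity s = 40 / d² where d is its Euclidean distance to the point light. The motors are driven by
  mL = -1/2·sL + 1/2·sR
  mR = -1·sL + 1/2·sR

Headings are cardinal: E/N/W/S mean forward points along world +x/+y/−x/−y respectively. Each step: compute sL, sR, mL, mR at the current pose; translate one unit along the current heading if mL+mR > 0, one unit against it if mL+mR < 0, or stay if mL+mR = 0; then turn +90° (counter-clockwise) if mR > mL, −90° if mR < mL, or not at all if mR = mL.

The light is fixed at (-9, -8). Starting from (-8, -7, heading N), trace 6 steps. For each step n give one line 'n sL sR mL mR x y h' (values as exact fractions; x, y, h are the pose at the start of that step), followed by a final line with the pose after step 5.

n=0: pose=(-8,-7,N); sL=10, sR=5; mL=-5/2, mR=-15/2; mL+mR=-10 → advance -1; mR−mL=-5 → turn -1·90°
n=1: pose=(-8,-8,E); sL=8, sR=8; mL=0, mR=-4; mL+mR=-4 → advance -1; mR−mL=-4 → turn -1·90°
n=2: pose=(-9,-8,S); sL=20, sR=20; mL=0, mR=-10; mL+mR=-10 → advance -1; mR−mL=-10 → turn -1·90°
n=3: pose=(-9,-7,W); sL=40, sR=8; mL=-16, mR=-36; mL+mR=-52 → advance -1; mR−mL=-20 → turn -1·90°
n=4: pose=(-8,-7,N); sL=10, sR=5; mL=-5/2, mR=-15/2; mL+mR=-10 → advance -1; mR−mL=-5 → turn -1·90°
n=5: pose=(-8,-8,E); sL=8, sR=8; mL=0, mR=-4; mL+mR=-4 → advance -1; mR−mL=-4 → turn -1·90°

0 10 5 -5/2 -15/2 -8 -7 N
1 8 8 0 -4 -8 -8 E
2 20 20 0 -10 -9 -8 S
3 40 8 -16 -36 -9 -7 W
4 10 5 -5/2 -15/2 -8 -7 N
5 8 8 0 -4 -8 -8 E
final -9 -8 S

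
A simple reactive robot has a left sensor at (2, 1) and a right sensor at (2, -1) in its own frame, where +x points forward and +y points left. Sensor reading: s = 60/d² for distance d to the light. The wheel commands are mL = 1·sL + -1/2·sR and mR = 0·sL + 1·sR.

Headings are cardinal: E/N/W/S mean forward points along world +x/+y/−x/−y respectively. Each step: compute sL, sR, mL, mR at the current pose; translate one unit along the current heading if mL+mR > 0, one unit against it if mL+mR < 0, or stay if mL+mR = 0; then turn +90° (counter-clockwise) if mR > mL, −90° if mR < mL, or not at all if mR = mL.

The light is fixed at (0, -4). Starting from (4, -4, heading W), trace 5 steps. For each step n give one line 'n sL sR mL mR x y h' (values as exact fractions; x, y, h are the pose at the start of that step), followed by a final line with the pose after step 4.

n=0: pose=(4,-4,W); sL=12, sR=12; mL=6, mR=12; mL+mR=18 → advance +1; mR−mL=6 → turn +1·90°
n=1: pose=(3,-4,S); sL=3, sR=15/2; mL=-3/4, mR=15/2; mL+mR=27/4 → advance +1; mR−mL=33/4 → turn +1·90°
n=2: pose=(3,-5,E); sL=12/5, sR=60/29; mL=198/145, mR=60/29; mL+mR=498/145 → advance +1; mR−mL=102/145 → turn +1·90°
n=3: pose=(4,-5,N); sL=6, sR=30/13; mL=63/13, mR=30/13; mL+mR=93/13 → advance +1; mR−mL=-33/13 → turn -1·90°
n=4: pose=(4,-4,E); sL=60/37, sR=60/37; mL=30/37, mR=60/37; mL+mR=90/37 → advance +1; mR−mL=30/37 → turn +1·90°

0 12 12 6 12 4 -4 W
1 3 15/2 -3/4 15/2 3 -4 S
2 12/5 60/29 198/145 60/29 3 -5 E
3 6 30/13 63/13 30/13 4 -5 N
4 60/37 60/37 30/37 60/37 4 -4 E
final 5 -4 N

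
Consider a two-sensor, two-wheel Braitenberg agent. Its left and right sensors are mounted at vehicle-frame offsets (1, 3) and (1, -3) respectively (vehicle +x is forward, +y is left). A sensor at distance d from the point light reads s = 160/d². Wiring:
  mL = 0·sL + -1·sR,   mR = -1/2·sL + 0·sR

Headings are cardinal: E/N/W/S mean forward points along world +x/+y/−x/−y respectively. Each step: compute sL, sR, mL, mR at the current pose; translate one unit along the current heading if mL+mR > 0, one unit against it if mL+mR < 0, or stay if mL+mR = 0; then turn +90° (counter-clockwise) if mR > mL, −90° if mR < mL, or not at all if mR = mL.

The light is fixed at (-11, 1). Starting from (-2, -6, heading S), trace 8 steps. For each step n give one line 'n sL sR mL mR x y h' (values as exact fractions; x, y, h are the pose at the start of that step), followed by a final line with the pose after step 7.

n=0: pose=(-2,-6,S); sL=10/13, sR=8/5; mL=-8/5, mR=-5/13; mL+mR=-129/65 → advance -1; mR−mL=79/65 → turn +1·90°
n=1: pose=(-2,-5,E); sL=160/109, sR=160/181; mL=-160/181, mR=-80/109; mL+mR=-31920/19729 → advance -1; mR−mL=2960/19729 → turn +1·90°
n=2: pose=(-3,-5,N); sL=16/5, sR=80/73; mL=-80/73, mR=-8/5; mL+mR=-984/365 → advance -1; mR−mL=-184/365 → turn -1·90°
n=3: pose=(-3,-6,E); sL=160/97, sR=160/181; mL=-160/181, mR=-80/97; mL+mR=-30000/17557 → advance -1; mR−mL=1040/17557 → turn +1·90°
n=4: pose=(-4,-6,N); sL=40/13, sR=20/17; mL=-20/17, mR=-20/13; mL+mR=-600/221 → advance -1; mR−mL=-80/221 → turn -1·90°
n=5: pose=(-4,-7,E); sL=160/89, sR=32/37; mL=-32/37, mR=-80/89; mL+mR=-5808/3293 → advance -1; mR−mL=-112/3293 → turn -1·90°
n=6: pose=(-5,-7,S); sL=80/81, sR=16/9; mL=-16/9, mR=-40/81; mL+mR=-184/81 → advance -1; mR−mL=104/81 → turn +1·90°
n=7: pose=(-5,-6,E); sL=32/13, sR=160/149; mL=-160/149, mR=-16/13; mL+mR=-4464/1937 → advance -1; mR−mL=-304/1937 → turn -1·90°

0 10/13 8/5 -8/5 -5/13 -2 -6 S
1 160/109 160/181 -160/181 -80/109 -2 -5 E
2 16/5 80/73 -80/73 -8/5 -3 -5 N
3 160/97 160/181 -160/181 -80/97 -3 -6 E
4 40/13 20/17 -20/17 -20/13 -4 -6 N
5 160/89 32/37 -32/37 -80/89 -4 -7 E
6 80/81 16/9 -16/9 -40/81 -5 -7 S
7 32/13 160/149 -160/149 -16/13 -5 -6 E
final -6 -6 S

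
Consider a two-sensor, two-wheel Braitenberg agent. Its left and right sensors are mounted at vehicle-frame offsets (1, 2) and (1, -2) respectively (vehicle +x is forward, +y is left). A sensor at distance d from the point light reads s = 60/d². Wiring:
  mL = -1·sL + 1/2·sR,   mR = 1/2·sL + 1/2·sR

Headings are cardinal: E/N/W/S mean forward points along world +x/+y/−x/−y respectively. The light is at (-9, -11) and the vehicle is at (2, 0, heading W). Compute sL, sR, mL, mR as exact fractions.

left sensor world pos  = (1, -2); dL² = 181
right sensor world pos = (1, 2); dR² = 269
sL = 60/181 = 60/181
sR = 60/269 = 60/269
mL = -1·sL + 1/2·sR = -10710/48689
mR = 1/2·sL + 1/2·sR = 13500/48689

60/181 60/269 -10710/48689 13500/48689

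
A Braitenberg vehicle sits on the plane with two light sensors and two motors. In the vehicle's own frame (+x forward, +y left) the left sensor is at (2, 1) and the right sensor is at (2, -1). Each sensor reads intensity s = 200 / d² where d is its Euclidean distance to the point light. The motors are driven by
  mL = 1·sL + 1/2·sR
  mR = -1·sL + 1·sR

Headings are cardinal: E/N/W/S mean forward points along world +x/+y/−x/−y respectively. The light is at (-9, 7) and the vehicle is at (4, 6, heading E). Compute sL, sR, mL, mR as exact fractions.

left sensor world pos  = (6, 7); dL² = 225
right sensor world pos = (6, 5); dR² = 229
sL = 200/225 = 8/9
sR = 200/229 = 200/229
mL = 1·sL + 1/2·sR = 2732/2061
mR = -1·sL + 1·sR = -32/2061

8/9 200/229 2732/2061 -32/2061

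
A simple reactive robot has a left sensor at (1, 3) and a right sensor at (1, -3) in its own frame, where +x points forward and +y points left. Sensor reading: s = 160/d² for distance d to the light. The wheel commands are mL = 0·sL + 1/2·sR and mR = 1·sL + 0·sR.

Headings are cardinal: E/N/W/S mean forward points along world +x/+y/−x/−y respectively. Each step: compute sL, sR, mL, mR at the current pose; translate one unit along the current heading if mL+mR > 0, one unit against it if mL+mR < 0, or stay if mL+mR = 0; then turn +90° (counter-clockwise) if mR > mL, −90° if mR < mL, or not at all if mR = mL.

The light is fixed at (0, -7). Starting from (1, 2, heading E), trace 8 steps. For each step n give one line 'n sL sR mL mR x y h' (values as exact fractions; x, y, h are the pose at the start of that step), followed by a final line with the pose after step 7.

0 40/37 4 2 40/37 1 2 E
1 160/89 32/13 16/13 160/89 2 2 S
2 16/13 80/17 40/17 16/13 2 1 E
3 32/17 160/49 80/49 32/17 3 1 S
4 40/29 5 5/2 40/29 3 0 E
5 32/17 160/37 80/37 32/17 4 0 S
6 80/9 16/9 8/9 80/9 4 -1 W
7 160/61 32/5 16/5 160/61 3 -1 S
final 3 -2 W

n=0: pose=(1,2,E); sL=40/37, sR=4; mL=2, mR=40/37; mL+mR=114/37 → advance +1; mR−mL=-34/37 → turn -1·90°
n=1: pose=(2,2,S); sL=160/89, sR=32/13; mL=16/13, mR=160/89; mL+mR=3504/1157 → advance +1; mR−mL=656/1157 → turn +1·90°
n=2: pose=(2,1,E); sL=16/13, sR=80/17; mL=40/17, mR=16/13; mL+mR=792/221 → advance +1; mR−mL=-248/221 → turn -1·90°
n=3: pose=(3,1,S); sL=32/17, sR=160/49; mL=80/49, mR=32/17; mL+mR=2928/833 → advance +1; mR−mL=208/833 → turn +1·90°
n=4: pose=(3,0,E); sL=40/29, sR=5; mL=5/2, mR=40/29; mL+mR=225/58 → advance +1; mR−mL=-65/58 → turn -1·90°
n=5: pose=(4,0,S); sL=32/17, sR=160/37; mL=80/37, mR=32/17; mL+mR=2544/629 → advance +1; mR−mL=-176/629 → turn -1·90°
n=6: pose=(4,-1,W); sL=80/9, sR=16/9; mL=8/9, mR=80/9; mL+mR=88/9 → advance +1; mR−mL=8 → turn +1·90°
n=7: pose=(3,-1,S); sL=160/61, sR=32/5; mL=16/5, mR=160/61; mL+mR=1776/305 → advance +1; mR−mL=-176/305 → turn -1·90°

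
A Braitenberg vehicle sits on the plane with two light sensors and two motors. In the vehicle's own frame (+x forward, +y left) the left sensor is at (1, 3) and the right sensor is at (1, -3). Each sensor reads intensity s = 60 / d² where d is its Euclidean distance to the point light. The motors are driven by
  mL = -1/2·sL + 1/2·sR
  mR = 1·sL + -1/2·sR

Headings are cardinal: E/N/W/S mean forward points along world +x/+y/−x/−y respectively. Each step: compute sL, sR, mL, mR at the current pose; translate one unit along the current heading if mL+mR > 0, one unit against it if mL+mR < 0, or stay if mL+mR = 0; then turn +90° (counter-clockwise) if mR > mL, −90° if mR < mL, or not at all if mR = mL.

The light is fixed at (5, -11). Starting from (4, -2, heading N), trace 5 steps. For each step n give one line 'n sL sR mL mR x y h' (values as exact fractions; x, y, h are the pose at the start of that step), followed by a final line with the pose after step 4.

n=0: pose=(4,-2,N); sL=15/29, sR=15/26; mL=45/1508, mR=345/1508; mL+mR=15/58 → advance +1; mR−mL=75/377 → turn +1·90°
n=1: pose=(4,-1,W); sL=60/53, sR=60/173; mL=-3600/9169, mR=8790/9169; mL+mR=30/53 → advance +1; mR−mL=12390/9169 → turn +1·90°
n=2: pose=(3,-1,S); sL=30/41, sR=30/53; mL=-180/2173, mR=975/2173; mL+mR=15/41 → advance +1; mR−mL=1155/2173 → turn +1·90°
n=3: pose=(3,-2,E); sL=12/29, sR=60/37; mL=648/1073, mR=-426/1073; mL+mR=6/29 → advance +1; mR−mL=-1074/1073 → turn -1·90°
n=4: pose=(4,-2,S); sL=15/17, sR=3/4; mL=-9/136, mR=69/136; mL+mR=15/34 → advance +1; mR−mL=39/68 → turn +1·90°

0 15/29 15/26 45/1508 345/1508 4 -2 N
1 60/53 60/173 -3600/9169 8790/9169 4 -1 W
2 30/41 30/53 -180/2173 975/2173 3 -1 S
3 12/29 60/37 648/1073 -426/1073 3 -2 E
4 15/17 3/4 -9/136 69/136 4 -2 S
final 4 -3 E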